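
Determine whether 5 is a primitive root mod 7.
ord_7(5) divides 6. For each prime q|6: 5^{3}≡6, 5^{2}≡4, none ≡ 1. So 5 has order 6 and is a primitive root mod 7.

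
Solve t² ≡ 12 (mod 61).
The square roots of 12 mod 61 are 16 and 45. Verify: 16² = 256 ≡ 12 (mod 61)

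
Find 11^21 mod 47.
By repeated squaring mod 47: 11^{1}≡11, 11^{2}≡27, 11^{4}≡24, 11^{8}≡12, 11^{16}≡3. Then 11^{21} = 11^{16+4+1} ≡ 3 × 24 × 11 ≡ 40 mod 47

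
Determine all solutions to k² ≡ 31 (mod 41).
The square roots of 31 mod 41 are 20 and 21. Verify: 20² = 400 ≡ 31 (mod 41)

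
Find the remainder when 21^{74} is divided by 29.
By Fermat: 21^{28} ≡ 1 mod 29. 74 = 2×28 + 18. So 21^{74} ≡ 21^{18} ≡ 22 mod 29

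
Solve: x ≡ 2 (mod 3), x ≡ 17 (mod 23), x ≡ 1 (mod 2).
M = 3 × 23 × 2 = 138. M₁ = 46, y₁ ≡ 1 (mod 3). M₂ = 6, y₂ ≡ 4 (mod 23). M₃ = 69, y₃ ≡ 1 (mod 2). x = 2×46×1 + 17×6×4 + 1×69×1 ≡ 17 (mod 138)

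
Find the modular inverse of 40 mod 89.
Since 89 is prime, by Fermat 40^(-1) ≡ 40^{87} ≡ 69 (mod 89). Verify: 40 × 69 = 2760 ≡ 1 (mod 89)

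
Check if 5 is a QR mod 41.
By Euler's criterion: 5^{20} ≡ 1 mod 41. Since this equals 1, 5 is a QR.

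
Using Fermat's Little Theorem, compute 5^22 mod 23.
By Fermat's Little Theorem, 5^{22} ≡ 1 (mod 23) since 23 is prime and gcd(5, 23) = 1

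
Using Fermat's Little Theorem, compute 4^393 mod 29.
By Fermat: 4^{28} ≡ 1 (mod 29). 393 ≡ 1 (mod 28). So 4^{393} ≡ 4^{1} ≡ 4 (mod 29)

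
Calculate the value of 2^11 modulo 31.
By repeated squaring mod 31: 2^{1}≡2, 2^{2}≡4, 2^{4}≡16, 2^{8}≡8. Then 2^{11} = 2^{8+2+1} ≡ 8 × 4 × 2 ≡ 2 mod 31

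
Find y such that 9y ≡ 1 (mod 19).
Since 19 is prime, by Fermat 9^(-1) ≡ 9^{17} ≡ 17 (mod 19). Verify: 9 × 17 = 153 ≡ 1 (mod 19)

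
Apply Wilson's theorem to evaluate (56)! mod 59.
(58)! = (56)! × (57) × (58) ≡ -1 mod 59. So (56)! ≡ -1 × [(58)(57)]^(-1) ≡ 29 mod 59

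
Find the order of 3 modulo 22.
Powers of 3 mod 22: 3^1≡3, 3^2≡9, 3^3≡5, 3^4≡15, 3^5≡1. Order = 5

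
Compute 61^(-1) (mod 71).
Since 71 is prime, by Fermat 61^(-1) ≡ 61^{69} ≡ 7 (mod 71). Verify: 61 × 7 = 427 ≡ 1 (mod 71)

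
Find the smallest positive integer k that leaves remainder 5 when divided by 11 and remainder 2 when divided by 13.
M = 11 × 13 = 143. M₁ = 13, y₁ ≡ 6 (mod 11). M₂ = 11, y₂ ≡ 6 (mod 13). k = 5×13×6 + 2×11×6 ≡ 93 (mod 143)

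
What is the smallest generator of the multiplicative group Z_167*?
g = 5. Powers: [5, 25, 125, 124, 119, 94, 136, 12, 60, 133, ...] generates all 166 non-zero residues.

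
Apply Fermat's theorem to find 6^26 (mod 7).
By Fermat: 6^{6} ≡ 1 (mod 7). 26 = 4×6 + 2. So 6^{26} ≡ 6^{2} ≡ 1 (mod 7)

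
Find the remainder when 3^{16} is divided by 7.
By Fermat: 3^{6} ≡ 1 mod 7. 16 = 2×6 + 4. So 3^{16} ≡ 3^{4} ≡ 4 mod 7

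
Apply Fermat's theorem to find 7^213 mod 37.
By Fermat: 7^{36} ≡ 1 mod 37. 213 ≡ 33 mod 36. So 7^{213} ≡ 7^{33} ≡ 26 mod 37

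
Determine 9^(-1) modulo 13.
Since 13 is prime, by Fermat 9^(-1) ≡ 9^{11} ≡ 3 mod 13. Verify: 9 × 3 = 27 ≡ 1 mod 13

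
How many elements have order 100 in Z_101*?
A prime p has φ(p-1) primitive roots; here φ(100) = 40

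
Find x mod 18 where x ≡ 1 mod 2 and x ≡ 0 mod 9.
M = 2 × 9 = 18. M₁ = 9, y₁ ≡ 1 mod 2. M₂ = 2, y₂ ≡ 5 mod 9. x = 1×9×1 + 0×2×5 ≡ 9 mod 18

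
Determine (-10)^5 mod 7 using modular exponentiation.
By repeated squaring (mod 7): (-10)^{1}≡4, (-10)^{2}≡2, (-10)^{4}≡4. Then (-10)^{5} = (-10)^{4+1} ≡ 4 × 4 ≡ 2 (mod 7)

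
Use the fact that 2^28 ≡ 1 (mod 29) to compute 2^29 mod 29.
By Fermat: 2^{28} ≡ 1 (mod 29). So 2^{29} = 2^{28} · 2^{1} ≡ 2^{1} ≡ 2 (mod 29)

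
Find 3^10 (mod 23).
By repeated squaring (mod 23): 3^{1}≡3, 3^{2}≡9, 3^{4}≡12, 3^{8}≡6. Then 3^{10} = 3^{8+2} ≡ 6 × 9 ≡ 8 (mod 23)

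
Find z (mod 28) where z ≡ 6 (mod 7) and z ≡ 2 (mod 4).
M = 7 × 4 = 28. M₁ = 4, y₁ ≡ 2 (mod 7). M₂ = 7, y₂ ≡ 3 (mod 4). z = 6×4×2 + 2×7×3 ≡ 6 (mod 28)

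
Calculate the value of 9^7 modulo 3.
By repeated squaring mod 3: 9^{1}≡0, 9^{2}≡0, 9^{4}≡0. Then 9^{7} = 9^{4+2+1} ≡ 0 × 0 × 0 ≡ 0 mod 3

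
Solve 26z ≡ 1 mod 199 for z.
Since 199 is prime, by Fermat 26^(-1) ≡ 26^{197} ≡ 23 mod 199. Verify: 26 × 23 = 598 ≡ 1 mod 199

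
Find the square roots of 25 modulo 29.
The square roots of 25 mod 29 are 24 and 5. Verify: 24² = 576 ≡ 25 (mod 29)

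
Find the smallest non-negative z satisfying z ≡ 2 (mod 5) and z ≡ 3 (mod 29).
M = 5 × 29 = 145. M₁ = 29, y₁ ≡ 4 (mod 5). M₂ = 5, y₂ ≡ 6 (mod 29). z = 2×29×4 + 3×5×6 ≡ 32 (mod 145)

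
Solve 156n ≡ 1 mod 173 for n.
Since 173 is prime, by Fermat 156^(-1) ≡ 156^{171} ≡ 61 mod 173. Verify: 156 × 61 = 9516 ≡ 1 mod 173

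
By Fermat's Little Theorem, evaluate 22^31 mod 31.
By Fermat: 22^{30} ≡ 1 (mod 31). So 22^{31} = 22^{30} · 22^{1} ≡ 22^{1} ≡ 22 (mod 31)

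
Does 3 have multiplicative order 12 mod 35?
Powers of 3 mod 35: 3^1≡3, 3^2≡9, 3^3≡27, 3^4≡11, 3^5≡33, 3^6≡29, 3^7≡17, 3^8≡16, 3^9≡13, 3^10≡4, 3^11≡12, 3^12≡1. First k with 3^k≡1 is k=12. Yes, ord_35(3) = 12.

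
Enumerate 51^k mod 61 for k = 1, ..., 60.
51^1, 51^2, ..., 51^{60} mod 61: [51, 39, 37, 57, 40, 27, 35, 16, 23, 14, 43, 58, 30, 5, 11, 12, 2, 41, 17, 13, 53, 19, 54, 9, 32, 46, 28, 25, 55, 60, 10, 22, 24, 4, 21, 34, 26, 45, 38, 47, 18, 3, 31, 56, 50, 49, 59, 20, 44, 48, 8, 42, 7, 52, 29, 15, 33, 36, 6, 1]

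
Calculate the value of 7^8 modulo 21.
By repeated squaring (mod 21): 7^{1}≡7, 7^{2}≡7, 7^{4}≡7, 7^{8}≡7. So 7^{8} ≡ 7 (mod 21)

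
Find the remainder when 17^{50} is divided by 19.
By Fermat: 17^{18} ≡ 1 mod 19. 50 = 2×18 + 14. So 17^{50} ≡ 17^{14} ≡ 6 mod 19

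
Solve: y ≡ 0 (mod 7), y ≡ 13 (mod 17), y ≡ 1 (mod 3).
M = 7 × 17 × 3 = 357. M₁ = 51, y₁ ≡ 4 (mod 7). M₂ = 21, y₂ ≡ 13 (mod 17). M₃ = 119, y₃ ≡ 2 (mod 3). y = 0×51×4 + 13×21×13 + 1×119×2 ≡ 217 (mod 357)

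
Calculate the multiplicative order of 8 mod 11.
Powers of 8 mod 11: 8^1≡8, 8^2≡9, 8^3≡6, 8^4≡4, 8^5≡10, 8^6≡3, 8^7≡2, 8^8≡5, 8^9≡7, 8^10≡1. ord_11(8) = 10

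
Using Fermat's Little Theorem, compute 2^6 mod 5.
By Fermat: 2^{4} ≡ 1 mod 5. So 2^{6} = 2^{4} · 2^{2} ≡ 2^{2} ≡ 4 mod 5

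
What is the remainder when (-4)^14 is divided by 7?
Using Fermat: (-4)^{6} ≡ 1 mod 7. 14 ≡ 2 mod 6. So (-4)^{14} ≡ (-4)^{2} ≡ 2 mod 7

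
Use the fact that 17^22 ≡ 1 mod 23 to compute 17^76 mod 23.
By Fermat: 17^{22} ≡ 1 mod 23. 76 = 3×22 + 10. So 17^{76} ≡ 17^{10} ≡ 4 mod 23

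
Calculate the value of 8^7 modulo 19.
By repeated squaring (mod 19): 8^{1}≡8, 8^{2}≡7, 8^{4}≡11. Then 8^{7} = 8^{4+2+1} ≡ 11 × 7 × 8 ≡ 8 (mod 19)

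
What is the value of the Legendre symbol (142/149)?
(142/149) = 142^{74} mod 149 = 1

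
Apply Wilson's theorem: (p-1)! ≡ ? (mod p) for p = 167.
By Wilson's theorem, (166)! ≡ -1 ≡ 166 (mod 167)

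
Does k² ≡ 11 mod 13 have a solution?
By Euler's criterion: 11^{6} ≡ 12 mod 13. Since this equals -1 (≡ 12), 11 is not a QR.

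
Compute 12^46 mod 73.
By repeated squaring mod 73: 12^{1}≡12, 12^{2}≡71, 12^{4}≡4, 12^{8}≡16, 12^{16}≡37, 12^{32}≡55. Then 12^{46} = 12^{32+8+4+2} ≡ 55 × 16 × 4 × 71 ≡ 41 mod 73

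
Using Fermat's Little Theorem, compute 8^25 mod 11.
By Fermat: 8^{10} ≡ 1 (mod 11). 25 = 2×10 + 5. So 8^{25} ≡ 8^{5} ≡ 10 (mod 11)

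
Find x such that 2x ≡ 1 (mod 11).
Since 11 is prime, by Fermat 2^(-1) ≡ 2^{9} ≡ 6 (mod 11). Verify: 2 × 6 = 12 ≡ 1 (mod 11)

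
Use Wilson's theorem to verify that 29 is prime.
(28)! mod 29 = 28. Since this equals -1 mod 29, Wilson confirms 29 is prime.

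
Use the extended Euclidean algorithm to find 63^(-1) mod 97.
Extended GCD: 63(-20) + 97(13) = 1. So 63^(-1) ≡ -20 ≡ 77 (mod 97). Verify: 63 × 77 = 4851 ≡ 1 (mod 97)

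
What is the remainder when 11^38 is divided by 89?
By repeated squaring mod 89: 11^{1}≡11, 11^{2}≡32, 11^{4}≡45, 11^{8}≡67, 11^{16}≡39, 11^{32}≡8. Then 11^{38} = 11^{32+4+2} ≡ 8 × 45 × 32 ≡ 39 mod 89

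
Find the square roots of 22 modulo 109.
The square roots of 22 mod 109 are 26 and 83. Verify: 26² = 676 ≡ 22 mod 109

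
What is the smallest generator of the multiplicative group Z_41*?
g = 6. For each prime q|40: 6^{20}≡40, 6^{8}≡10, none ≡ 1, so ord_41(6) = 40 and 6 is a primitive root.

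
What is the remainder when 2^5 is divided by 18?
By repeated squaring mod 18: 2^{1}≡2, 2^{2}≡4, 2^{4}≡16. Then 2^{5} = 2^{4+1} ≡ 16 × 2 ≡ 14 mod 18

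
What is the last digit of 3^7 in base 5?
Using Fermat: 3^{4} ≡ 1 mod 5. 7 ≡ 3 mod 4. So 3^{7} ≡ 3^{3} ≡ 2 mod 5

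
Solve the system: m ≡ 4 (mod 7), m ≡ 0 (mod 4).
M = 7 × 4 = 28. M₁ = 4, y₁ ≡ 2 (mod 7). M₂ = 7, y₂ ≡ 3 (mod 4). m = 4×4×2 + 0×7×3 ≡ 4 (mod 28)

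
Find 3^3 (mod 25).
3^{3} = 27 ≡ 2 (mod 25)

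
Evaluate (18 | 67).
(18/67) = 18^{33} mod 67 = -1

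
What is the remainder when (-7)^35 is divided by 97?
By repeated squaring (mod 97): (-7)^{1}≡90, (-7)^{2}≡49, (-7)^{4}≡73, (-7)^{8}≡91, (-7)^{16}≡36, (-7)^{32}≡35. Then (-7)^{35} = (-7)^{32+2+1} ≡ 35 × 49 × 90 ≡ 23 (mod 97)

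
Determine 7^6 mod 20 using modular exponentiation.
By repeated squaring mod 20: 7^{1}≡7, 7^{2}≡9, 7^{4}≡1. Then 7^{6} = 7^{4+2} ≡ 1 × 9 ≡ 9 mod 20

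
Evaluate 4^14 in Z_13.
Using Fermat: 4^{12} ≡ 1 mod 13. 14 ≡ 2 mod 12. So 4^{14} ≡ 4^{2} ≡ 3 mod 13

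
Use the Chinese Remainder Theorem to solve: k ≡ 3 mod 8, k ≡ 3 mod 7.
M = 8 × 7 = 56. M₁ = 7, y₁ ≡ 7 mod 8. M₂ = 8, y₂ ≡ 1 mod 7. k = 3×7×7 + 3×8×1 ≡ 3 mod 56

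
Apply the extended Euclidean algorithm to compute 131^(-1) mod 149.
Extended GCD: 131(-58) + 149(51) = 1. So 131^(-1) ≡ -58 ≡ 91 (mod 149). Verify: 131 × 91 = 11921 ≡ 1 (mod 149)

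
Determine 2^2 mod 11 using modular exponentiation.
2^{2} = 4 ≡ 4 (mod 11)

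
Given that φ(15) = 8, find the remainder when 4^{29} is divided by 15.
By Euler: 4^{8} ≡ 1 mod 15 since gcd(4, 15) = 1. 29 = 3×8 + 5. So 4^{29} ≡ 4^{5} ≡ 4 mod 15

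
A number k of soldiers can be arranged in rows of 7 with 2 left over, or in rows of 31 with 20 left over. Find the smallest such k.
M = 7 × 31 = 217. M₁ = 31, y₁ ≡ 5 mod 7. M₂ = 7, y₂ ≡ 9 mod 31. k = 2×31×5 + 20×7×9 ≡ 51 mod 217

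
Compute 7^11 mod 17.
By repeated squaring (mod 17): 7^{1}≡7, 7^{2}≡15, 7^{4}≡4, 7^{8}≡16. Then 7^{11} = 7^{8+2+1} ≡ 16 × 15 × 7 ≡ 14 (mod 17)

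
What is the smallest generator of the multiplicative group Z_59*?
g = 2. Powers: [2, 4, 8, 16, 32, 5, 10, 20, ...] generates all 58 non-zero residues.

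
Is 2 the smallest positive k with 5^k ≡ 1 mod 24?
Powers of 5 mod 24: 5^1≡5, 5^2≡1. First k with 5^k≡1 is k=2. Yes, ord_24(5) = 2.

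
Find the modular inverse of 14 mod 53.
Since 53 is prime, by Fermat 14^(-1) ≡ 14^{51} ≡ 19 mod 53. Verify: 14 × 19 = 266 ≡ 1 mod 53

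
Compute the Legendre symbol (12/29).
(12/29) = 12^{14} mod 29 = -1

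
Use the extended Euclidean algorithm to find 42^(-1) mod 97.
Extended GCD: 42(-30) + 97(13) = 1. So 42^(-1) ≡ -30 ≡ 67 mod 97. Verify: 42 × 67 = 2814 ≡ 1 mod 97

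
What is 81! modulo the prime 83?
(82)! = (81)! × (82) ≡ -1 mod 83. So (81)! ≡ -1 × (82)^(-1) ≡ (-1)×(-1) = 1 mod 83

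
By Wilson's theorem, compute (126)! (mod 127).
By Wilson's theorem, (126)! ≡ -1 ≡ 126 (mod 127)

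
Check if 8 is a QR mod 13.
By Euler's criterion: 8^{6} ≡ 12 mod 13. Since this equals -1 (≡ 12), 8 is not a QR.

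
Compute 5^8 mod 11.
By repeated squaring mod 11: 5^{1}≡5, 5^{2}≡3, 5^{4}≡9, 5^{8}≡4. So 5^{8} ≡ 4 mod 11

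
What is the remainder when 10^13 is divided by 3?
Using Fermat: 10^{2} ≡ 1 mod 3. 13 ≡ 1 mod 2. So 10^{13} ≡ 10^{1} ≡ 1 mod 3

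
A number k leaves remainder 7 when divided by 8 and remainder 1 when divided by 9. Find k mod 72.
M = 8 × 9 = 72. M₁ = 9, y₁ ≡ 1 mod 8. M₂ = 8, y₂ ≡ 8 mod 9. k = 7×9×1 + 1×8×8 ≡ 55 mod 72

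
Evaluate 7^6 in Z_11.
By repeated squaring (mod 11): 7^{1}≡7, 7^{2}≡5, 7^{4}≡3. Then 7^{6} = 7^{4+2} ≡ 3 × 5 ≡ 4 (mod 11)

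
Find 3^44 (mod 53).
By repeated squaring (mod 53): 3^{1}≡3, 3^{2}≡9, 3^{4}≡28, 3^{8}≡42, 3^{16}≡15, 3^{32}≡13. Then 3^{44} = 3^{32+8+4} ≡ 13 × 42 × 28 ≡ 24 (mod 53)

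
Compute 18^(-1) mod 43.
Since 43 is prime, by Fermat 18^(-1) ≡ 18^{41} ≡ 12 mod 43. Verify: 18 × 12 = 216 ≡ 1 mod 43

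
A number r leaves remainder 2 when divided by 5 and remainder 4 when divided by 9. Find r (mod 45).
M = 5 × 9 = 45. M₁ = 9, y₁ ≡ 4 (mod 5). M₂ = 5, y₂ ≡ 2 (mod 9). r = 2×9×4 + 4×5×2 ≡ 22 (mod 45)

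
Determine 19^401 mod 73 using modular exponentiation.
Using Fermat: 19^{72} ≡ 1 (mod 73). 401 ≡ 41 (mod 72). So 19^{401} ≡ 19^{41} ≡ 12 (mod 73)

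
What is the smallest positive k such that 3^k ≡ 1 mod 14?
Powers of 3 mod 14: 3^1≡3, 3^2≡9, 3^3≡13, 3^4≡11, 3^5≡5, 3^6≡1. So the order of 3 is 6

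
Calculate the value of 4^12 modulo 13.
Using Fermat: 4^{12} ≡ 1 mod 13. 12 ≡ 0 mod 12. So 4^{12} ≡ 4^{0} ≡ 1 mod 13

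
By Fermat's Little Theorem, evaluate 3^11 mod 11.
By Fermat: 3^{10} ≡ 1 mod 11. So 3^{11} = 3^{10} · 3^{1} ≡ 3^{1} ≡ 3 mod 11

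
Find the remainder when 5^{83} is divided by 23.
By Fermat: 5^{22} ≡ 1 mod 23. 83 = 3×22 + 17. So 5^{83} ≡ 5^{17} ≡ 15 mod 23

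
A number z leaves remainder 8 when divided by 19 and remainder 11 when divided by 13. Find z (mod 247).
M = 19 × 13 = 247. M₁ = 13, y₁ ≡ 3 (mod 19). M₂ = 19, y₂ ≡ 11 (mod 13). z = 8×13×3 + 11×19×11 ≡ 141 (mod 247)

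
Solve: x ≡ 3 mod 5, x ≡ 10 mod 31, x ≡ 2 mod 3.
M = 5 × 31 × 3 = 465. M₁ = 93, y₁ ≡ 2 mod 5. M₂ = 15, y₂ ≡ 29 mod 31. M₃ = 155, y₃ ≡ 2 mod 3. x = 3×93×2 + 10×15×29 + 2×155×2 ≡ 413 mod 465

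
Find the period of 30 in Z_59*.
Powers of 30 mod 59: 30^1≡30, 30^2≡15, 30^3≡37, 30^4≡48, 30^5≡24, 30^6≡12, 30^7≡6, 30^8≡3, 30^9≡31, 30^10≡45, 30^11≡52, 30^12≡26, 30^13≡13, 30^14≡36, 30^15≡18, 30^16≡9, 30^17≡34, 30^18≡17, 30^19≡38, 30^20≡19, 30^21≡39, 30^22≡49, 30^23≡54, 30^24≡27, 30^25≡43, 30^26≡51, 30^27≡55, 30^28≡57, 30^29≡58, 30^30≡29, 30^31≡44, 30^32≡22, 30^33≡11, 30^34≡35, 30^35≡47, 30^36≡53, 30^37≡56, 30^38≡28, 30^39≡14, 30^40≡7, 30^41≡33, 30^42≡46, 30^43≡23, 30^44≡41, 30^45≡50, 30^46≡25, 30^47≡42, 30^48≡21, 30^49≡40, 30^50≡20, 30^51≡10, 30^52≡5, 30^53≡32, 30^54≡16, 30^55≡8, 30^56≡4, 30^57≡2, 30^58≡1. Order = 58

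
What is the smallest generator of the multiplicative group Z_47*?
g = 5. Powers: [5, 25, 31, 14, 23, 21, 11, 8, ...] generates all 46 non-zero residues.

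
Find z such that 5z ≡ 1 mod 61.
Since 61 is prime, by Fermat 5^(-1) ≡ 5^{59} ≡ 49 mod 61. Verify: 5 × 49 = 245 ≡ 1 mod 61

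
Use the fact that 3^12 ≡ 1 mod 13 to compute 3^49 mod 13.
By Fermat: 3^{12} ≡ 1 mod 13. 49 = 4×12 + 1. So 3^{49} ≡ 3^{1} ≡ 3 mod 13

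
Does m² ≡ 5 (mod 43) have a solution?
By Euler's criterion: 5^{21} ≡ 42 (mod 43). Since this equals -1 (≡ 42), 5 is not a QR.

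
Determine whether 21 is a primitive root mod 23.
ord_23(21) divides 22. For each prime q|22: 21^{11}≡22, 21^{2}≡4, none ≡ 1. So 21 has order 22 and is a primitive root mod 23.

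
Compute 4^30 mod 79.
By repeated squaring mod 79: 4^{1}≡4, 4^{2}≡16, 4^{4}≡19, 4^{8}≡45, 4^{16}≡50. Then 4^{30} = 4^{16+8+4+2} ≡ 50 × 45 × 19 × 16 ≡ 18 mod 79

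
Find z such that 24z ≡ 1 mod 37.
Since 37 is prime, by Fermat 24^(-1) ≡ 24^{35} ≡ 17 mod 37. Verify: 24 × 17 = 408 ≡ 1 mod 37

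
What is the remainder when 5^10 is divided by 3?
Using Fermat: 5^{2} ≡ 1 (mod 3). 10 ≡ 0 (mod 2). So 5^{10} ≡ 5^{0} ≡ 1 (mod 3)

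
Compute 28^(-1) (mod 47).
Since 47 is prime, by Fermat 28^(-1) ≡ 28^{45} ≡ 42 (mod 47). Verify: 28 × 42 = 1176 ≡ 1 (mod 47)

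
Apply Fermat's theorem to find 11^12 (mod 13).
By Fermat's Little Theorem, 11^{12} ≡ 1 (mod 13) since 13 is prime and gcd(11, 13) = 1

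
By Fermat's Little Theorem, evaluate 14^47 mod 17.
By Fermat: 14^{16} ≡ 1 mod 17. 47 = 2×16 + 15. So 14^{47} ≡ 14^{15} ≡ 11 mod 17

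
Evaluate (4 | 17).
(4/17) = 4^{8} mod 17 = 1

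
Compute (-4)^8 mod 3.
Using Fermat: (-4)^{2} ≡ 1 (mod 3). 8 ≡ 0 (mod 2). So (-4)^{8} ≡ (-4)^{0} ≡ 1 (mod 3)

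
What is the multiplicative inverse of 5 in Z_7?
Since 7 is prime, by Fermat 5^(-1) ≡ 5^{5} ≡ 3 (mod 7). Verify: 5 × 3 = 15 ≡ 1 (mod 7)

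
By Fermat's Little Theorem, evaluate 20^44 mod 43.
By Fermat: 20^{42} ≡ 1 (mod 43). So 20^{44} = 20^{42} · 20^{2} ≡ 20^{2} ≡ 13 (mod 43)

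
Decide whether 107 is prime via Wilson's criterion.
(106)! mod 107 = 106. Since 106 ≡ -1 (mod 107), 107 is prime.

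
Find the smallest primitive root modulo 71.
g = 7. For each prime q|70: 7^{35}≡70, 7^{14}≡54, 7^{10}≡45, none ≡ 1, so ord_71(7) = 70 and 7 is a primitive root.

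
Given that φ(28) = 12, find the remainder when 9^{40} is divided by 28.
By Euler: 9^{12} ≡ 1 mod 28 since gcd(9, 28) = 1. 40 = 3×12 + 4. So 9^{40} ≡ 9^{4} ≡ 9 mod 28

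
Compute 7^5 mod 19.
By repeated squaring mod 19: 7^{1}≡7, 7^{2}≡11, 7^{4}≡7. Then 7^{5} = 7^{4+1} ≡ 7 × 7 ≡ 11 mod 19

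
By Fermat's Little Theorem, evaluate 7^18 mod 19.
By Fermat's Little Theorem, 7^{18} ≡ 1 (mod 19) since 19 is prime and gcd(7, 19) = 1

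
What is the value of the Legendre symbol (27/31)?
(27/31) = 27^{15} mod 31 = -1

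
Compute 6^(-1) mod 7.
Since 7 is prime, by Fermat 6^(-1) ≡ 6^{5} ≡ 6 mod 7. Verify: 6 × 6 = 36 ≡ 1 mod 7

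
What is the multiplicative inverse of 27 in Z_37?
Since 37 is prime, by Fermat 27^(-1) ≡ 27^{35} ≡ 11 (mod 37). Verify: 27 × 11 = 297 ≡ 1 (mod 37)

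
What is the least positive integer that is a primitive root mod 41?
g = 6. For each prime q|40: 6^{20}≡40, 6^{8}≡10, none ≡ 1, so ord_41(6) = 40 and 6 is a primitive root.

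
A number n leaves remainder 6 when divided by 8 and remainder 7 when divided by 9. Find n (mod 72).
M = 8 × 9 = 72. M₁ = 9, y₁ ≡ 1 (mod 8). M₂ = 8, y₂ ≡ 8 (mod 9). n = 6×9×1 + 7×8×8 ≡ 70 (mod 72)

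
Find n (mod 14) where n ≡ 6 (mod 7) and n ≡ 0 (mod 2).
M = 7 × 2 = 14. M₁ = 2, y₁ ≡ 4 (mod 7). M₂ = 7, y₂ ≡ 1 (mod 2). n = 6×2×4 + 0×7×1 ≡ 6 (mod 14)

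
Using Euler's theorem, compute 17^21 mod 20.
By Euler: 17^{8} ≡ 1 (mod 20) since gcd(17, 20) = 1. 21 = 2×8 + 5. So 17^{21} ≡ 17^{5} ≡ 17 (mod 20)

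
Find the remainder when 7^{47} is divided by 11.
By Fermat: 7^{10} ≡ 1 (mod 11). 47 = 4×10 + 7. So 7^{47} ≡ 7^{7} ≡ 6 (mod 11)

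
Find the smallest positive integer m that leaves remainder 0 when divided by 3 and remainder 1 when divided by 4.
M = 3 × 4 = 12. M₁ = 4, y₁ ≡ 1 (mod 3). M₂ = 3, y₂ ≡ 3 (mod 4). m = 0×4×1 + 1×3×3 ≡ 9 (mod 12)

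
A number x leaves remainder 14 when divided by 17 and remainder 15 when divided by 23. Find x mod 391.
M = 17 × 23 = 391. M₁ = 23, y₁ ≡ 3 mod 17. M₂ = 17, y₂ ≡ 19 mod 23. x = 14×23×3 + 15×17×19 ≡ 337 mod 391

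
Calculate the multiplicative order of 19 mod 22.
Powers of 19 mod 22: 19^1≡19, 19^2≡9, 19^3≡17, 19^4≡15, 19^5≡21, 19^6≡3, 19^7≡13, 19^8≡5, 19^9≡7, 19^10≡1. So the order of 19 is 10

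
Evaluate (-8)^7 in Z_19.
By repeated squaring mod 19: (-8)^{1}≡11, (-8)^{2}≡7, (-8)^{4}≡11. Then (-8)^{7} = (-8)^{4+2+1} ≡ 11 × 7 × 11 ≡ 11 mod 19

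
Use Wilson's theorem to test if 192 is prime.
(191)! mod 192 = 0. Since 0 ≢ -1 (mod 192), 192 is not prime.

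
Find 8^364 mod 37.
Using Fermat: 8^{36} ≡ 1 mod 37. 364 ≡ 4 mod 36. So 8^{364} ≡ 8^{4} ≡ 26 mod 37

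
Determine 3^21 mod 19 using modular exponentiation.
Using Fermat: 3^{18} ≡ 1 mod 19. 21 ≡ 3 mod 18. So 3^{21} ≡ 3^{3} ≡ 8 mod 19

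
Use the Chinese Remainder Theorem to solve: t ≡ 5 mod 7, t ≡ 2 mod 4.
M = 7 × 4 = 28. M₁ = 4, y₁ ≡ 2 mod 7. M₂ = 7, y₂ ≡ 3 mod 4. t = 5×4×2 + 2×7×3 ≡ 26 mod 28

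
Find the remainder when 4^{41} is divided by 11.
By Fermat: 4^{10} ≡ 1 (mod 11). 41 = 4×10 + 1. So 4^{41} ≡ 4^{1} ≡ 4 (mod 11)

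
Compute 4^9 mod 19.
By repeated squaring (mod 19): 4^{1}≡4, 4^{2}≡16, 4^{4}≡9, 4^{8}≡5. Then 4^{9} = 4^{8+1} ≡ 5 × 4 ≡ 1 (mod 19)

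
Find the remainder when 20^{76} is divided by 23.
By Fermat: 20^{22} ≡ 1 (mod 23). 76 = 3×22 + 10. So 20^{76} ≡ 20^{10} ≡ 8 (mod 23)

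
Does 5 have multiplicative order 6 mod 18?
Powers of 5 mod 18: 5^1≡5, 5^2≡7, 5^3≡17, 5^4≡13, 5^5≡11, 5^6≡1. First k with 5^k≡1 is k=6. Yes, ord_18(5) = 6.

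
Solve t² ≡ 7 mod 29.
The square roots of 7 mod 29 are 23 and 6. Verify: 23² = 529 ≡ 7 mod 29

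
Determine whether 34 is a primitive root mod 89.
34^{4} ≡ 1 (mod 89) and 4 < 88, so ord_89(34) = 4 ≠ 88 and 34 is not a primitive root.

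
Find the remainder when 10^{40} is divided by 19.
By Fermat: 10^{18} ≡ 1 (mod 19). 40 = 2×18 + 4. So 10^{40} ≡ 10^{4} ≡ 6 (mod 19)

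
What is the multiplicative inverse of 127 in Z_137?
Since 137 is prime, by Fermat 127^(-1) ≡ 127^{135} ≡ 41 (mod 137). Verify: 127 × 41 = 5207 ≡ 1 (mod 137)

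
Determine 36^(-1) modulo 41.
Since 41 is prime, by Fermat 36^(-1) ≡ 36^{39} ≡ 8 mod 41. Verify: 36 × 8 = 288 ≡ 1 mod 41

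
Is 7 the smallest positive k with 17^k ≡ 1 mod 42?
Powers of 17 mod 42: 17^1≡17, 17^2≡37, 17^3≡41, 17^4≡25, 17^5≡5, 17^6≡1. Already 17^6≡1, so the order is 6 < 7. No, the actual order is 6.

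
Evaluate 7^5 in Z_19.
By repeated squaring (mod 19): 7^{1}≡7, 7^{2}≡11, 7^{4}≡7. Then 7^{5} = 7^{4+1} ≡ 7 × 7 ≡ 11 (mod 19)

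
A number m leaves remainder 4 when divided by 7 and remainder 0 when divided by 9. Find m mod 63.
M = 7 × 9 = 63. M₁ = 9, y₁ ≡ 4 mod 7. M₂ = 7, y₂ ≡ 4 mod 9. m = 4×9×4 + 0×7×4 ≡ 18 mod 63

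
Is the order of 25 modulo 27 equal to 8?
Powers of 25 mod 27: 25^1≡25, 25^2≡4, 25^3≡19, 25^4≡16, 25^5≡22, 25^6≡10, 25^7≡7, 25^8≡13, 25^9≡1. 25^8≡13≢1, so ord ≠ 8. No, the actual order is 9.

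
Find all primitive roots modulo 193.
There are φ(192) = 64 primitive roots mod 193: {5, 10, 15, 17, 19, 22, 26, 30, 34, 37, 38, 40, 41, 44, 45, 47, 51, 52, 53, 57, 58, 61, 66, 70, 73, 77, 78, 79, 80, 82, 90, 91, 102, 103, 111, 113, 114, 115, 116, 120, 123, 127, 132, 135, 136, 140, 141, 142, 146, 148, 149, 152, 153, 155, 156, 159, 163, 167, 171, 174, 176, 178, 183, 188}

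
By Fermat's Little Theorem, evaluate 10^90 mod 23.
By Fermat: 10^{22} ≡ 1 (mod 23). 90 = 4×22 + 2. So 10^{90} ≡ 10^{2} ≡ 8 (mod 23)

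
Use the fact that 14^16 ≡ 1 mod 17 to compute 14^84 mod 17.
By Fermat: 14^{16} ≡ 1 mod 17. 84 = 5×16 + 4. So 14^{84} ≡ 14^{4} ≡ 13 mod 17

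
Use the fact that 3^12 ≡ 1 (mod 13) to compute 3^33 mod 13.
By Fermat: 3^{12} ≡ 1 (mod 13). 33 = 2×12 + 9. So 3^{33} ≡ 3^{9} ≡ 1 (mod 13)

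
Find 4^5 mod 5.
Using Fermat: 4^{4} ≡ 1 mod 5. 5 ≡ 1 mod 4. So 4^{5} ≡ 4^{1} ≡ 4 mod 5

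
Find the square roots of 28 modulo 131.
The square roots of 28 mod 131 are 91 and 40. Verify: 91² = 8281 ≡ 28 (mod 131)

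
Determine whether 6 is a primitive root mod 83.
ord_83(6) divides 82. For each prime q|82: 6^{41}≡82, 6^{2}≡36, none ≡ 1. So 6 has order 82 and is a primitive root mod 83.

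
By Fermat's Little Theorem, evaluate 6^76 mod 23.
By Fermat: 6^{22} ≡ 1 (mod 23). 76 = 3×22 + 10. So 6^{76} ≡ 6^{10} ≡ 4 (mod 23)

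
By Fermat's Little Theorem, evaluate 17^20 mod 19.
By Fermat: 17^{18} ≡ 1 mod 19. So 17^{20} = 17^{18} · 17^{2} ≡ 17^{2} ≡ 4 mod 19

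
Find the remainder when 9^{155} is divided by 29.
By Fermat: 9^{28} ≡ 1 mod 29. 155 = 5×28 + 15. So 9^{155} ≡ 9^{15} ≡ 9 mod 29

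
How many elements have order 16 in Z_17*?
There are φ(17-1) = φ(16) = 8 primitive roots modulo 17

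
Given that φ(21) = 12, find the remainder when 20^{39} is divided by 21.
By Euler: 20^{12} ≡ 1 (mod 21) since gcd(20, 21) = 1. 39 = 3×12 + 3. So 20^{39} ≡ 20^{3} ≡ 20 (mod 21)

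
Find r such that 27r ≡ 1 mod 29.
Since 29 is prime, by Fermat 27^(-1) ≡ 27^{27} ≡ 14 mod 29. Verify: 27 × 14 = 378 ≡ 1 mod 29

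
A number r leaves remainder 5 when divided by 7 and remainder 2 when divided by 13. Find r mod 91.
M = 7 × 13 = 91. M₁ = 13, y₁ ≡ 6 mod 7. M₂ = 7, y₂ ≡ 2 mod 13. r = 5×13×6 + 2×7×2 ≡ 54 mod 91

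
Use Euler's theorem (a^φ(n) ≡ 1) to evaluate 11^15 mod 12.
By Euler: 11^{4} ≡ 1 (mod 12) since gcd(11, 12) = 1. 15 = 3×4 + 3. So 11^{15} ≡ 11^{3} ≡ 11 (mod 12)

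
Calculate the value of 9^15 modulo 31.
By repeated squaring (mod 31): 9^{1}≡9, 9^{2}≡19, 9^{4}≡20, 9^{8}≡28. Then 9^{15} = 9^{8+4+2+1} ≡ 28 × 20 × 19 × 9 ≡ 1 (mod 31)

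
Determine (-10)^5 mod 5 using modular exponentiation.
By repeated squaring (mod 5): (-10)^{1}≡0, (-10)^{2}≡0, (-10)^{4}≡0. Then (-10)^{5} = (-10)^{4+1} ≡ 0 × 0 ≡ 0 (mod 5)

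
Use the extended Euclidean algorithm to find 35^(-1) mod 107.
Extended GCD: 35(52) + 107(-17) = 1. So 35^(-1) ≡ 52 (mod 107). Verify: 35 × 52 = 1820 ≡ 1 (mod 107)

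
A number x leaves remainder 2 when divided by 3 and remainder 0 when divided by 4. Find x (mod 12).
M = 3 × 4 = 12. M₁ = 4, y₁ ≡ 1 (mod 3). M₂ = 3, y₂ ≡ 3 (mod 4). x = 2×4×1 + 0×3×3 ≡ 8 (mod 12)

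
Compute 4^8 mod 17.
By repeated squaring mod 17: 4^{1}≡4, 4^{2}≡16, 4^{4}≡1, 4^{8}≡1. So 4^{8} ≡ 1 mod 17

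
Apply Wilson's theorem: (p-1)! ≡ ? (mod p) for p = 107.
By Wilson's theorem, (106)! ≡ -1 ≡ 106 mod 107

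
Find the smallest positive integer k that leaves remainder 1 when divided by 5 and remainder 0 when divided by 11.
M = 5 × 11 = 55. M₁ = 11, y₁ ≡ 1 (mod 5). M₂ = 5, y₂ ≡ 9 (mod 11). k = 1×11×1 + 0×5×9 ≡ 11 (mod 55)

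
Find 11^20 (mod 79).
By repeated squaring (mod 79): 11^{1}≡11, 11^{2}≡42, 11^{4}≡26, 11^{8}≡44, 11^{16}≡40. Then 11^{20} = 11^{16+4} ≡ 40 × 26 ≡ 13 (mod 79)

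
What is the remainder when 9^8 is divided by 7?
Using Fermat: 9^{6} ≡ 1 (mod 7). 8 ≡ 2 (mod 6). So 9^{8} ≡ 9^{2} ≡ 4 (mod 7)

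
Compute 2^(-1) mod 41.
Since 41 is prime, by Fermat 2^(-1) ≡ 2^{39} ≡ 21 mod 41. Verify: 2 × 21 = 42 ≡ 1 mod 41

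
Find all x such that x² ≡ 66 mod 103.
The square roots of 66 mod 103 are 13 and 90. Verify: 13² = 169 ≡ 66 mod 103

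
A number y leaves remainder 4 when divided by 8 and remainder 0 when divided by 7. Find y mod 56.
M = 8 × 7 = 56. M₁ = 7, y₁ ≡ 7 mod 8. M₂ = 8, y₂ ≡ 1 mod 7. y = 4×7×7 + 0×8×1 ≡ 28 mod 56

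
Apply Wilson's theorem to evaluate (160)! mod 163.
(162)! = (160)! × (161) × (162) ≡ -1 mod 163. So (160)! ≡ -1 × [(162)(161)]^(-1) ≡ 81 mod 163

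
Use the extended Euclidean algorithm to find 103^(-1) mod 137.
Extended GCD: 103(4) + 137(-3) = 1. So 103^(-1) ≡ 4 mod 137. Verify: 103 × 4 = 412 ≡ 1 mod 137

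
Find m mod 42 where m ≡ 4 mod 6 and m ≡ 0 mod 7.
M = 6 × 7 = 42. M₁ = 7, y₁ ≡ 1 mod 6. M₂ = 6, y₂ ≡ 6 mod 7. m = 4×7×1 + 0×6×6 ≡ 28 mod 42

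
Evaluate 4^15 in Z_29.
By repeated squaring (mod 29): 4^{1}≡4, 4^{2}≡16, 4^{4}≡24, 4^{8}≡25. Then 4^{15} = 4^{8+4+2+1} ≡ 25 × 24 × 16 × 4 ≡ 4 (mod 29)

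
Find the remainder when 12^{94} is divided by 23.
By Fermat: 12^{22} ≡ 1 mod 23. 94 = 4×22 + 6. So 12^{94} ≡ 12^{6} ≡ 9 mod 23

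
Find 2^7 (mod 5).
Using Fermat: 2^{4} ≡ 1 (mod 5). 7 ≡ 3 (mod 4). So 2^{7} ≡ 2^{3} ≡ 3 (mod 5)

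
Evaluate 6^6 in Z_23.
By repeated squaring mod 23: 6^{1}≡6, 6^{2}≡13, 6^{4}≡8. Then 6^{6} = 6^{4+2} ≡ 8 × 13 ≡ 12 mod 23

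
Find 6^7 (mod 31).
By repeated squaring (mod 31): 6^{1}≡6, 6^{2}≡5, 6^{4}≡25. Then 6^{7} = 6^{4+2+1} ≡ 25 × 5 × 6 ≡ 6 (mod 31)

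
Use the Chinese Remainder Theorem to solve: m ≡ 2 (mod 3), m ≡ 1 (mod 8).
M = 3 × 8 = 24. M₁ = 8, y₁ ≡ 2 (mod 3). M₂ = 3, y₂ ≡ 3 (mod 8). m = 2×8×2 + 1×3×3 ≡ 17 (mod 24)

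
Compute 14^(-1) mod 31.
Since 31 is prime, by Fermat 14^(-1) ≡ 14^{29} ≡ 20 mod 31. Verify: 14 × 20 = 280 ≡ 1 mod 31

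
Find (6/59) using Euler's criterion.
(6/59) = 6^{29} mod 59 = -1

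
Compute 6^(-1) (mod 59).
Since 59 is prime, by Fermat 6^(-1) ≡ 6^{57} ≡ 10 (mod 59). Verify: 6 × 10 = 60 ≡ 1 (mod 59)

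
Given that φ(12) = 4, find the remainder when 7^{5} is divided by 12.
By Euler: 7^{4} ≡ 1 (mod 12) since gcd(7, 12) = 1. 5 = 1×4 + 1. So 7^{5} ≡ 7^{1} ≡ 7 (mod 12)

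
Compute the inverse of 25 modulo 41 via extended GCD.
Extended GCD: 25(-18) + 41(11) = 1. So 25^(-1) ≡ -18 ≡ 23 mod 41. Verify: 25 × 23 = 575 ≡ 1 mod 41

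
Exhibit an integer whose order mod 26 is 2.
25 has order 2 mod 26 since 25^{2} ≡ 1 mod 26 and no smaller power works.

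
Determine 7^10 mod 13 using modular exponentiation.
By repeated squaring (mod 13): 7^{1}≡7, 7^{2}≡10, 7^{4}≡9, 7^{8}≡3. Then 7^{10} = 7^{8+2} ≡ 3 × 10 ≡ 4 (mod 13)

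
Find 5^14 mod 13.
Using Fermat: 5^{12} ≡ 1 mod 13. 14 ≡ 2 mod 12. So 5^{14} ≡ 5^{2} ≡ 12 mod 13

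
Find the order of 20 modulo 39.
Powers of 20 mod 39: 20^1≡20, 20^2≡10, 20^3≡5, 20^4≡22, 20^5≡11, 20^6≡25, 20^7≡32, 20^8≡16, 20^9≡8, 20^10≡4, 20^11≡2, 20^12≡1. Order = 12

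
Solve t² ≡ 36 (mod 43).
The square roots of 36 mod 43 are 6 and 37. Verify: 6² = 36 ≡ 36 (mod 43)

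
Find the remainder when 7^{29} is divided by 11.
By Fermat: 7^{10} ≡ 1 (mod 11). 29 = 2×10 + 9. So 7^{29} ≡ 7^{9} ≡ 8 (mod 11)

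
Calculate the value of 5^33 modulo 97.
By repeated squaring mod 97: 5^{1}≡5, 5^{2}≡25, 5^{4}≡43, 5^{8}≡6, 5^{16}≡36, 5^{32}≡35. Then 5^{33} = 5^{32+1} ≡ 35 × 5 ≡ 78 mod 97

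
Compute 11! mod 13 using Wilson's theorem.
(12)! = (11)! × (12) ≡ -1 mod 13. So (11)! ≡ -1 × (12)^(-1) ≡ (-1)×(-1) = 1 mod 13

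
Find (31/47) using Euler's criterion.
(31/47) = 31^{23} mod 47 = -1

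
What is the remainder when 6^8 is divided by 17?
By repeated squaring mod 17: 6^{1}≡6, 6^{2}≡2, 6^{4}≡4, 6^{8}≡16. So 6^{8} ≡ 16 mod 17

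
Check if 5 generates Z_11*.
5^{5} ≡ 1 (mod 11) and 5 < 10, so ord_11(5) = 5 ≠ 10 and 5 is not a primitive root.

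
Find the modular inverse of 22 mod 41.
Since 41 is prime, by Fermat 22^(-1) ≡ 22^{39} ≡ 28 (mod 41). Verify: 22 × 28 = 616 ≡ 1 (mod 41)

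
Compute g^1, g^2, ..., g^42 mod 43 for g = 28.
28^1, 28^2, ..., 28^{42} mod 43: [28, 10, 22, 14, 5, 11, 7, 24, 27, 25, 12, 35, 34, 6, 39, 17, 3, 41, 30, 23, 42, 15, 33, 21, 29, 38, 32, 36, 19, 16, 18, 31, 8, 9, 37, 4, 26, 40, 2, 13, 20, 1]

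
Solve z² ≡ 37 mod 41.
The square roots of 37 mod 41 are 18 and 23. Verify: 18² = 324 ≡ 37 mod 41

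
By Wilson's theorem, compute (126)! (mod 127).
By Wilson's theorem, (126)! ≡ -1 ≡ 126 (mod 127)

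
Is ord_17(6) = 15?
Powers of 6 mod 17: 6^1≡6, 6^2≡2, 6^3≡12, 6^4≡4, 6^5≡7, 6^6≡8, 6^7≡14, 6^8≡16, 6^9≡11, 6^10≡15, 6^11≡5, 6^12≡13, 6^13≡10, 6^14≡9, 6^15≡3, 6^16≡1. 6^15≡3≢1, so ord ≠ 15. No, the actual order is 16.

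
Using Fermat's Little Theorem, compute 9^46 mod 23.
By Fermat: 9^{22} ≡ 1 mod 23. 46 = 2×22 + 2. So 9^{46} ≡ 9^{2} ≡ 12 mod 23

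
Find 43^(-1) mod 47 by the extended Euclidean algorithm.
Extended GCD: 43(-12) + 47(11) = 1. So 43^(-1) ≡ -12 ≡ 35 mod 47. Verify: 43 × 35 = 1505 ≡ 1 mod 47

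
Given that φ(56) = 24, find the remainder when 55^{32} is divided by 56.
By Euler: 55^{24} ≡ 1 mod 56 since gcd(55, 56) = 1. 32 = 1×24 + 8. So 55^{32} ≡ 55^{8} ≡ 1 mod 56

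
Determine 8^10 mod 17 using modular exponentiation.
By repeated squaring mod 17: 8^{1}≡8, 8^{2}≡13, 8^{4}≡16, 8^{8}≡1. Then 8^{10} = 8^{8+2} ≡ 1 × 13 ≡ 13 mod 17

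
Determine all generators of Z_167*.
There are φ(166) = 82 primitive roots mod 167: {5, 10, 13, 15, 17, 20, 23, 26, 30, 34, 35, 37, 39, 40, 41, 43, 45, 46, 51, 52, 53, 55, 59, 60, 67, 68, 69, 70, 71, 73, 74, 78, 79, 80, 82, 83, 86, 90, 91, 92, 95, 101, 102, 103, 104, 105, 106, 109, 110, 111, 113, 117, 118, 119, 120, 123, 125, 129, 131, 134, 135, 136, 138, 139, 140, 142, 143, 145, 146, 148, 149, 151, 153, 155, 156, 158, 159, 160, 161, 163, 164, 165}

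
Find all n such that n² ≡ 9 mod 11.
The square roots of 9 mod 11 are 3 and 8. Verify: 3² = 9 ≡ 9 mod 11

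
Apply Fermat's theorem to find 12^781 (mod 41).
By Fermat: 12^{40} ≡ 1 (mod 41). 781 ≡ 21 (mod 40). So 12^{781} ≡ 12^{21} ≡ 29 (mod 41)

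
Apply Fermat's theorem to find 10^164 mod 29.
By Fermat: 10^{28} ≡ 1 mod 29. 164 = 5×28 + 24. So 10^{164} ≡ 10^{24} ≡ 23 mod 29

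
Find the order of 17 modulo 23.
Powers of 17 mod 23: 17^1≡17, 17^2≡13, 17^3≡14, 17^4≡8, 17^5≡21, 17^6≡12, 17^7≡20, 17^8≡18, 17^9≡7, 17^10≡4, 17^11≡22, 17^12≡6, 17^13≡10, 17^14≡9, 17^15≡15, 17^16≡2, 17^17≡11, 17^18≡3, 17^19≡5, 17^20≡16, 17^21≡19, 17^22≡1. ord_23(17) = 22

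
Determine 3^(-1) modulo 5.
Since 5 is prime, by Fermat 3^(-1) ≡ 3^{3} ≡ 2 mod 5. Verify: 3 × 2 = 6 ≡ 1 mod 5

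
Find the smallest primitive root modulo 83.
g = 2. For each prime q|82: 2^{41}≡82, 2^{2}≡4, none ≡ 1, so ord_83(2) = 82 and 2 is a primitive root.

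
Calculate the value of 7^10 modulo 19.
By repeated squaring (mod 19): 7^{1}≡7, 7^{2}≡11, 7^{4}≡7, 7^{8}≡11. Then 7^{10} = 7^{8+2} ≡ 11 × 11 ≡ 7 (mod 19)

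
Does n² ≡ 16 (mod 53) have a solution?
By Euler's criterion: 16^{26} ≡ 1 (mod 53). Since this equals 1, 16 is a QR.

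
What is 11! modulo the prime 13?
(12)! = (11)! × (12) ≡ -1 mod 13. So (11)! ≡ -1 × (12)^(-1) ≡ (-1)×(-1) = 1 mod 13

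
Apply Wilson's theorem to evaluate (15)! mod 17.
(16)! = (15)! × (16) ≡ -1 mod 17. So (15)! ≡ -1 × (16)^(-1) ≡ (-1)×(-1) = 1 mod 17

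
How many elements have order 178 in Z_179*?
A prime p has φ(p-1) primitive roots; here φ(178) = 88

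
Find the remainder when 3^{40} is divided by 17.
By Fermat: 3^{16} ≡ 1 (mod 17). 40 = 2×16 + 8. So 3^{40} ≡ 3^{8} ≡ 16 (mod 17)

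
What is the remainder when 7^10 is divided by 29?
By repeated squaring mod 29: 7^{1}≡7, 7^{2}≡20, 7^{4}≡23, 7^{8}≡7. Then 7^{10} = 7^{8+2} ≡ 7 × 20 ≡ 24 mod 29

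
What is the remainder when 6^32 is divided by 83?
By repeated squaring (mod 83): 6^{1}≡6, 6^{2}≡36, 6^{4}≡51, 6^{8}≡28, 6^{16}≡37, 6^{32}≡41. So 6^{32} ≡ 41 (mod 83)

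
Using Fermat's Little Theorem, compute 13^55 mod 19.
By Fermat: 13^{18} ≡ 1 (mod 19). 55 = 3×18 + 1. So 13^{55} ≡ 13^{1} ≡ 13 (mod 19)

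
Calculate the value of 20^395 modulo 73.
Using Fermat: 20^{72} ≡ 1 (mod 73). 395 ≡ 35 (mod 72). So 20^{395} ≡ 20^{35} ≡ 62 (mod 73)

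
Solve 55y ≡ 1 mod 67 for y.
Since 67 is prime, by Fermat 55^(-1) ≡ 55^{65} ≡ 39 mod 67. Verify: 55 × 39 = 2145 ≡ 1 mod 67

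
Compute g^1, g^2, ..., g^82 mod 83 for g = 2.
2^1, 2^2, ..., 2^{82} mod 83: [2, 4, 8, 16, 32, 64, 45, 7, 14, 28, 56, 29, 58, 33, 66, 49, 15, 30, 60, 37, 74, 65, 47, 11, 22, 44, 5, 10, 20, 40, 80, 77, 71, 59, 35, 70, 57, 31, 62, 41, 82, 81, 79, 75, 67, 51, 19, 38, 76, 69, 55, 27, 54, 25, 50, 17, 34, 68, 53, 23, 46, 9, 18, 36, 72, 61, 39, 78, 73, 63, 43, 3, 6, 12, 24, 48, 13, 26, 52, 21, 42, 1]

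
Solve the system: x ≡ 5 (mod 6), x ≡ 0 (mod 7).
M = 6 × 7 = 42. M₁ = 7, y₁ ≡ 1 (mod 6). M₂ = 6, y₂ ≡ 6 (mod 7). x = 5×7×1 + 0×6×6 ≡ 35 (mod 42)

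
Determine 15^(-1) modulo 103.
Since 103 is prime, by Fermat 15^(-1) ≡ 15^{101} ≡ 55 mod 103. Verify: 15 × 55 = 825 ≡ 1 mod 103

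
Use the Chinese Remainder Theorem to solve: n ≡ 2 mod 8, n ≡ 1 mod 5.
M = 8 × 5 = 40. M₁ = 5, y₁ ≡ 5 mod 8. M₂ = 8, y₂ ≡ 2 mod 5. n = 2×5×5 + 1×8×2 ≡ 26 mod 40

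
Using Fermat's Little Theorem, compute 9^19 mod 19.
By Fermat: 9^{18} ≡ 1 (mod 19). So 9^{19} = 9^{18} · 9^{1} ≡ 9^{1} ≡ 9 (mod 19)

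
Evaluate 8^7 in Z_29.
By repeated squaring mod 29: 8^{1}≡8, 8^{2}≡6, 8^{4}≡7. Then 8^{7} = 8^{4+2+1} ≡ 7 × 6 × 8 ≡ 17 mod 29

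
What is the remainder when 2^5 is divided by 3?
Using Fermat: 2^{2} ≡ 1 (mod 3). 5 ≡ 1 (mod 2). So 2^{5} ≡ 2^{1} ≡ 2 (mod 3)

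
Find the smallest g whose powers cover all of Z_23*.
g = 5. For each prime q|22: 5^{11}≡22, 5^{2}≡2, none ≡ 1, so ord_23(5) = 22 and 5 is a primitive root.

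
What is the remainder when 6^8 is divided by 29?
By repeated squaring mod 29: 6^{1}≡6, 6^{2}≡7, 6^{4}≡20, 6^{8}≡23. So 6^{8} ≡ 23 mod 29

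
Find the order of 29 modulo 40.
Powers of 29 mod 40: 29^1≡29, 29^2≡1. So the order of 29 is 2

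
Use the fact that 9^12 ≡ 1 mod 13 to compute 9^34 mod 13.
By Fermat: 9^{12} ≡ 1 mod 13. 34 = 2×12 + 10. So 9^{34} ≡ 9^{10} ≡ 9 mod 13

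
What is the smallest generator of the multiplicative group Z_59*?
g = 2. For each prime q|58: 2^{29}≡58, 2^{2}≡4, none ≡ 1, so ord_59(2) = 58 and 2 is a primitive root.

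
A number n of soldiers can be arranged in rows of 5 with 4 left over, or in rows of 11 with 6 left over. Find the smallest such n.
M = 5 × 11 = 55. M₁ = 11, y₁ ≡ 1 (mod 5). M₂ = 5, y₂ ≡ 9 (mod 11). n = 4×11×1 + 6×5×9 ≡ 39 (mod 55)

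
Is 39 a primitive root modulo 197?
39^{98} ≡ 1 (mod 197) and 98 < 196, so ord_197(39) = 98 ≠ 196 and 39 is not a primitive root.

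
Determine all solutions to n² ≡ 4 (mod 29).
The square roots of 4 mod 29 are 27 and 2. Verify: 27² = 729 ≡ 4 (mod 29)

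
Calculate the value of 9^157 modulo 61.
Using Fermat: 9^{60} ≡ 1 mod 61. 157 ≡ 37 mod 60. So 9^{157} ≡ 9^{37} ≡ 20 mod 61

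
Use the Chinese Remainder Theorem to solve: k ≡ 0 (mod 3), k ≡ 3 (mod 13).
M = 3 × 13 = 39. M₁ = 13, y₁ ≡ 1 (mod 3). M₂ = 3, y₂ ≡ 9 (mod 13). k = 0×13×1 + 3×3×9 ≡ 3 (mod 39)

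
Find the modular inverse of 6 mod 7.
Since 7 is prime, by Fermat 6^(-1) ≡ 6^{5} ≡ 6 mod 7. Verify: 6 × 6 = 36 ≡ 1 mod 7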